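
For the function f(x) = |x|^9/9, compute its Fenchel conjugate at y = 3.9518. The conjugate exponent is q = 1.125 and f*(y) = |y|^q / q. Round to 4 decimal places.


The conjugate exponent q satisfies 1/p + 1/q = 1.
p = 9, so q = 9/(9 - 1) = 1.125
|y|^q = 3.9518^1.125 = 4.6924
f*(3.9518) = 4.6924 / 1.125 = 4.171


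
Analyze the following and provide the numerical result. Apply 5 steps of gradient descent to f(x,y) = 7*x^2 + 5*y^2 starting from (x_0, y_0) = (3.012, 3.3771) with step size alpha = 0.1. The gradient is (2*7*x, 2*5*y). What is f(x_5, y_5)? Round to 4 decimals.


Gradient descent on f(x,y) = 7*x^2 + 5*y^2.
Starting point: (3.012, 3.3771), alpha = 0.1
Step 1: grad_x = 2*7*3.012 = 42.168, grad_y = 2*5*3.3771 = 33.771
  x_1 = 3.012 - 0.1*42.168 = -1.2048
  y_1 = 3.3771 - 0.1*33.771 = -0.0
Step 2: grad_x = 2*7*-1.2048 = -16.8672, grad_y = 2*5*-0.0 = -0.0
  x_2 = -1.2048 - 0.1*-16.8672 = 0.4819
  y_2 = -0.0 - 0.1*-0.0 = 0.0
Step 3: grad_x = 2*7*0.4819 = 6.7469, grad_y = 2*5*0.0 = 0.0
  x_3 = 0.4819 - 0.1*6.7469 = -0.1928
  y_3 = 0.0 - 0.1*0.0 = 0.0
Step 4: grad_x = 2*7*-0.1928 = -2.6988, grad_y = 2*5*0.0 = 0.0
  x_4 = -0.1928 - 0.1*-2.6988 = 0.0771
  y_4 = 0.0 - 0.1*0.0 = 0.0
Step 5: grad_x = 2*7*0.0771 = 1.0795, grad_y = 2*5*0.0 = 0.0
  x_5 = 0.0771 - 0.1*1.0795 = -0.0308
  y_5 = 0.0 - 0.1*0.0 = 0.0
f(-0.0308, 0.0) = 7*(-0.0308)^2 + 5*0.0^2 = 0.0067


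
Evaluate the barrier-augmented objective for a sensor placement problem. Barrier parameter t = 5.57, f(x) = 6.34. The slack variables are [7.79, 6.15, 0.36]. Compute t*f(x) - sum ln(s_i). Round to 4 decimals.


Step 1: Compute log-barrier.
ln values: [2.0528, 1.8165, -1.0217]
phi = -(2.0528 + 1.8165 - 1.0217) = -2.8476
Step 2: Compute augmented objective.
t*f(x) = 5.57*6.34 = 35.3138
Total = 35.3138 - 2.8476 = 32.4662


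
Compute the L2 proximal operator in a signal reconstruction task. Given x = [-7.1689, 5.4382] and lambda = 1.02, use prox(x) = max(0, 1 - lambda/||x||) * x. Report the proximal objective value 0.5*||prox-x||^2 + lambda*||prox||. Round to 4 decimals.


Step 1: Compute ||x||.
||x|| = 8.9982
Step 2: Compute scaling factor.
scale = max(0, 1 - 1.02/8.9982) = 0.8866
Step 3: prox(x) = [-6.3563, 4.8217]
||prox(x)|| = 7.9782
Step 4: Proximal objective.
0.5*||prox-x||^2 = 0.5202
lambda*||prox|| = 8.1378
Total = 8.6579


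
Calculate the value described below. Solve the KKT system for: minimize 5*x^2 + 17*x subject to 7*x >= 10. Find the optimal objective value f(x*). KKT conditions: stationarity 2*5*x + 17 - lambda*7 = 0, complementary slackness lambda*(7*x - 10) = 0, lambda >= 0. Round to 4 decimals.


Step 1: Try lambda = 0 (constraint inactive).
x_unc = -17/(2*5) = -1.7
Check: 7*-1.7 = -11.9 < 10 -- violated!
Step 2: Constraint must be active: 7*x = 10
x* = 10/7 = 1.4286 (rounded; the exact value 10/7 is used below)
lambda = (2*5*(10/7) + 17)/7 = 4.4694
Step 3: Compute optimal value.
f(x*) = 5*(10/7)^2 + 17*(10/7) = 34.4898


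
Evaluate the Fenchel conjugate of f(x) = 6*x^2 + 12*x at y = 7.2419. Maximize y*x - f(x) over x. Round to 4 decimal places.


f*(y) = sup_x {y*x - a*x^2 - b*x} = sup_x {(y-b)*x - a*x^2}
FOC: (y - b) - 2a*x = 0 => x* = (y - b)/(2a)
x* = (7.2419 - 12)/(2*6) = -0.3965
f*(7.2419) = (y-b)^2/(4a) = (7.2419 - 12)^2/(4*6)
= 22.6395/24 = 0.9433


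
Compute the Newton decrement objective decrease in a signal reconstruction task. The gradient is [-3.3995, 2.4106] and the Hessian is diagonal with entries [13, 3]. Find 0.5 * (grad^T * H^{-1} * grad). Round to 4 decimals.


Step 1: H is diagonal, so H^(-1) * g = [-0.2615, 0.8035].
Step 2: g^T H^(-1) g = sum_i g_i^2 / H_ii
  = (-3.3995)^2/13 + (2.4106)^2/3
  = 0.889 + 1.937 = 2.826
Step 3: Objective decrease = 0.5 * g^T H^(-1) g = 1.413


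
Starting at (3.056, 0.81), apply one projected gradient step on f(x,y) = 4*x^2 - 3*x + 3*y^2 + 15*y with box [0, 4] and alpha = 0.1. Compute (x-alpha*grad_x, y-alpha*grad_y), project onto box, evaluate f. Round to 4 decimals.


Step 1: Compute gradient at (3.056, 0.81).
grad_x = 2*4*3.056 - 3 = 21.448
grad_y = 2*3*0.81 + 15 = 19.86
Step 2: Gradient step.
x_raw = 3.056 - 0.1*21.448 = 0.9112
y_raw = 0.81 - 0.1*19.86 = -1.176
Step 3: Project onto [0, 4].
x_proj = clip(0.9112) = 0.9112
y_proj = clip(-1.176) = 0.0
Step 4: Evaluate f.
f(0.9112, 0.0) = 0.5875


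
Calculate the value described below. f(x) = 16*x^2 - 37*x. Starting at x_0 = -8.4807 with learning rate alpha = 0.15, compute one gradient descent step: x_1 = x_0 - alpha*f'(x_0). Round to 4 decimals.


We compute the gradient at x_0 and apply the update.
f'(x) = 32*x - 37
f'(-8.4807) = 32*-8.4807 - 37 = -308.3824
x_1 = -8.4807 - 0.15*-308.3824 = 37.7767


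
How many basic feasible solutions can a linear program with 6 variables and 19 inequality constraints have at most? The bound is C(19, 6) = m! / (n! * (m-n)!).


Each vertex corresponds to some choice of n active constraints out of m, so the number of vertices is at most C(m, n) = m! / (n!(m-n)!).
m = 19, n = 6
Numerator: 19 * 18 * 17 * 16 * 15 * 14
Denominator: 6! = 720
C(19, 6) = 27132


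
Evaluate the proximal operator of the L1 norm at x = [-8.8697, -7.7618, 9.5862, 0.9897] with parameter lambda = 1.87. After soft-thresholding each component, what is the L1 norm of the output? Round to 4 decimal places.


Soft-thresholding with lambda = 1.87:
prox(-8.8697) = sign(-8.8697)*max(|-8.8697| - 1.87, 0) = -6.9997
prox(-7.7618) = sign(-7.7618)*max(|-7.7618| - 1.87, 0) = -5.8918
prox(9.5862) = sign(9.5862)*max(|9.5862| - 1.87, 0) = 7.7162
prox(0.9897) = sign(0.9897)*max(|0.9897| - 1.87, 0) = 0.0
prox(x) = [-6.9997, -5.8918, 7.7162, 0.0]
||prox(x)||_1 = 6.9997 + 5.8918 + 7.7162 + 0.0 = 20.6077


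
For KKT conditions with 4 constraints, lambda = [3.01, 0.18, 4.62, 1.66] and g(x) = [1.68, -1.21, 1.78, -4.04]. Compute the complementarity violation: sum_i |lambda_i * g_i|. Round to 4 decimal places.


KKT complementary slackness check:
lambda_1 * g_1 = 3.01 * 1.68 = 5.0568
lambda_2 * g_2 = 0.18 * -1.21 = -0.2178
lambda_3 * g_3 = 4.62 * 1.78 = 8.2236
lambda_4 * g_4 = 1.66 * -4.04 = -6.7064
Total violation = 5.0568 + 0.2178 + 8.2236 + 6.7064 = 20.2046


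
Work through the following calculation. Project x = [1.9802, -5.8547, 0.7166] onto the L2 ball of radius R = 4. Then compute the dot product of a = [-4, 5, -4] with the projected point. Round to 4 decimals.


Step 1: Compute ||x|| (intermediates to 6 decimals).
||x|| = sqrt(1.9802^2 + (-5.8547)^2 + 0.7166^2) = 6.221914
Step 2: Project.
Since ||x|| > R, scale = R/||x|| = 4/6.221914 = 0.642889, proj(x) = scale * x
proj(x) = [1.273049, -3.763922, 0.460694]
Step 3: Dot product.
a^T * proj(x) = -4*1.273049 + 5*(-3.763922) - 4*0.460694 = -25.7546


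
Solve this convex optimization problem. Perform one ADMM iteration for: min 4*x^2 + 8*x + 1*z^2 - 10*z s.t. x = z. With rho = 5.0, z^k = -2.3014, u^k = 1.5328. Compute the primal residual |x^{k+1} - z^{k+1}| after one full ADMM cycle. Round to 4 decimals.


ADMM iteration with rho = 5.0, z^k = -2.3014, u^k = 1.5328
Step 1: x-update.
Minimize 4*x^2 + 8*x + (5.0/2)*(x + 2.3014 + 1.5328)^2
FOC: (2*4 + 5.0)*x = -8 + 5.0*(-2.3014 - 1.5328)
x^{k+1} = -2.0901
Step 2: z-update.
Minimize 1*z^2 - 10*z + (5.0/2)*(-2.0901 - z + 1.5328)^2
FOC: (2*1 + 5.0)*z = 10 + 5.0*(-2.0901 + 1.5328)
z^{k+1} = 1.0305
Step 3: u-update.
u^{k+1} = 1.5328 - 2.0901 - 1.0305 = -1.5878
Step 4: Primal residual = |-2.0901 - 1.0305| = 3.1206


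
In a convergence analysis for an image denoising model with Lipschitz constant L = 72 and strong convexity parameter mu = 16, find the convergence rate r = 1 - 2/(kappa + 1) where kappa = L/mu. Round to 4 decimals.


Step 1: Compute the condition number.
kappa = L/mu = 72/16 = 4.5
Step 2: Compute the convergence rate.
r = 1 - 2/(kappa + 1) = 1 - 2*mu/(L + mu) = (L - mu)/(L + mu) = 56/88 = 0.6364


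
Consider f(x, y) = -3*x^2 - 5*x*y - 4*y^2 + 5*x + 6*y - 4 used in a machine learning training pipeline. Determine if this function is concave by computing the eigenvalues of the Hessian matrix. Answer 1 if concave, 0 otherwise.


The Hessian of f(x,y) = -3*x^2 - 5*x*y - 4*y^2 + 5*x + 6*y - 4 is:
H = [[-6, -5], [-5, -8]]
Trace = -6 - 8 = -14
Determinant = -6*-8 - (-5)^2 = 23
Discriminant = (-14)^2 - 4*23 = 104.0
Eigenvalues: lambda_1 = -12.099, lambda_2 = -1.901
The function is concave.

1


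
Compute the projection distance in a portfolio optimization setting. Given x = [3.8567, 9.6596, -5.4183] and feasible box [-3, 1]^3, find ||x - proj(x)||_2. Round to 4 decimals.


Project each component onto [-3, 1].
clip(3.8567) = 1.0, clip(9.6596) = 1.0, clip(-5.4183) = -3.0
Projection = [1.0, 1.0, -3.0]
Squared diffs: [8.1607, 74.9887, 5.8482]
Distance = sqrt(88.9976) = 9.4339


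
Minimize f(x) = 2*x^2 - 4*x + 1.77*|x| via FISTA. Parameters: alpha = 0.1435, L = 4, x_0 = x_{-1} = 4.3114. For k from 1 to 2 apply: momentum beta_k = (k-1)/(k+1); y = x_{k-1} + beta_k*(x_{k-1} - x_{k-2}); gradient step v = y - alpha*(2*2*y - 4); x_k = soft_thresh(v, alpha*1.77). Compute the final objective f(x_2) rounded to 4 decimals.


FISTA on f(x) = 2*x^2 - 4*x + 1.77*|x|
L = 4, alpha = 0.1435
Iteration 1: beta = 0.0, y = 4.3114 + 0.0*(4.3114 - 4.3114) = 4.3114
  grad(y) = 13.2456, v = y - alpha*grad = 2.4107
  prox(v) = soft_thresh(2.4107, 0.254) = 2.1567
Iteration 2: beta = 0.3333, y = 2.1567 + 0.3333*(2.1567 - 4.3114) = 1.4384
  grad(y) = 1.7537, v = y - alpha*grad = 1.1868
  prox(v) = soft_thresh(1.1868, 0.254) = 0.9328
f(x_2) = 2*0.9328^2 - 4*0.9328 + 1.77*|0.9328| = -0.34


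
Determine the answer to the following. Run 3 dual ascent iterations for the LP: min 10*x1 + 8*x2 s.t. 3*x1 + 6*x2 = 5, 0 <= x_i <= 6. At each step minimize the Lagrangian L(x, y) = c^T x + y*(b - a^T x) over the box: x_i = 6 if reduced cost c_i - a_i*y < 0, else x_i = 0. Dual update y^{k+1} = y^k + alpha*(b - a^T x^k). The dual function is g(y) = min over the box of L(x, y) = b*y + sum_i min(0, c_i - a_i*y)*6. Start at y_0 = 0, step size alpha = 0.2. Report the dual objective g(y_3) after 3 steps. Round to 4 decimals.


Dual ascent for LP: min 10*x1 + 8*x2, 3*x1 + 6*x2 = 5, 0 <= x_i <= 6
Step 1: y^k = 0.0, reduced costs: (10.0, 8.0)
  x^k = (0.0, 0.0), subgradient = b - a^T x = 5.0
  y^{k+1} = 0.0 + 0.2*5.0 = 1.0
Step 2: y^k = 1.0, reduced costs: (7.0, 2.0)
  x^k = (0.0, 0.0), subgradient = b - a^T x = 5.0
  y^{k+1} = 1.0 + 0.2*5.0 = 2.0
Step 3: y^k = 2.0, reduced costs: (4.0, -4.0)
  x^k = (0.0, 6.0), subgradient = b - a^T x = -31.0
  y^{k+1} = 2.0 + 0.2*-31.0 = -4.2
Dual objective at y_3 = -4.2: reduced costs (22.6, 33.2), box minimizer x = (0.0, 0.0)
g(y_3) = b*y + (c1 - a1*y)*x1 + (c2 - a2*y)*x2 = 5*(-4.2) + 22.6*0.0 + 33.2*0.0 = -21.0 + 0.0 + 0.0 = -21.0


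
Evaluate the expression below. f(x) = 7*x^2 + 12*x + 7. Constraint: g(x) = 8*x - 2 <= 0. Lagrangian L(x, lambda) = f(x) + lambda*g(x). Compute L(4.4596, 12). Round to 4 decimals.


Step 1: Evaluate f(x).
f(4.4596) = 7*4.4596^2 + 12*4.4596 + 7 = 199.7314
Step 2: Evaluate g(x).
g(4.4596) = 8*4.4596 - 2 = 33.6768
Step 3: Compute Lagrangian.
L = 199.7314 + 12*33.6768 = 603.853


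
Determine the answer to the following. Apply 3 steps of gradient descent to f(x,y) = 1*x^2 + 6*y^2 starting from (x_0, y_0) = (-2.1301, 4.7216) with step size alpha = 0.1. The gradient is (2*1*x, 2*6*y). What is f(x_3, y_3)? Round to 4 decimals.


Gradient descent on f(x,y) = 1*x^2 + 6*y^2.
Starting point: (-2.1301, 4.7216), alpha = 0.1
Step 1: grad_x = 2*1*-2.1301 = -4.2602, grad_y = 2*6*4.7216 = 56.6592
  x_1 = -2.1301 - 0.1*-4.2602 = -1.7041
  y_1 = 4.7216 - 0.1*56.6592 = -0.9443
Step 2: grad_x = 2*1*-1.7041 = -3.4082, grad_y = 2*6*-0.9443 = -11.3318
  x_2 = -1.7041 - 0.1*-3.4082 = -1.3633
  y_2 = -0.9443 - 0.1*-11.3318 = 0.1889
Step 3: grad_x = 2*1*-1.3633 = -2.7265, grad_y = 2*6*0.1889 = 2.2664
  x_3 = -1.3633 - 0.1*-2.7265 = -1.0906
  y_3 = 0.1889 - 0.1*2.2664 = -0.0378
f(-1.0906, -0.0378) = 1*(-1.0906)^2 + 6*(-0.0378)^2 = 1.198


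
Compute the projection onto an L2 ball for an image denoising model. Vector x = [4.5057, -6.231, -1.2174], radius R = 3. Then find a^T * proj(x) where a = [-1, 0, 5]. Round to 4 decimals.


Step 1: Compute ||x|| (intermediates to 6 decimals).
||x|| = sqrt(4.5057^2 + (-6.231)^2 + (-1.2174)^2) = 7.785163
Step 2: Project.
Since ||x|| > R, scale = R/||x|| = 3/7.785163 = 0.385348, proj(x) = scale * x
proj(x) = [1.736262, -2.401103, -0.469123]
Step 3: Dot product.
a^T * proj(x) = -1*1.736262 + 0*(-2.401103) + 5*(-0.469123) = -4.0819


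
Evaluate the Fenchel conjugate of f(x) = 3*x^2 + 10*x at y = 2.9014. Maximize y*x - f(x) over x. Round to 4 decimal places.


f*(y) = sup_x {y*x - a*x^2 - b*x} = sup_x {(y-b)*x - a*x^2}
FOC: (y - b) - 2a*x = 0 => x* = (y - b)/(2a)
x* = (2.9014 - 10)/(2*3) = -1.1831
f*(2.9014) = (y-b)^2/(4a) = (2.9014 - 10)^2/(4*3)
= 50.3901/12 = 4.1992


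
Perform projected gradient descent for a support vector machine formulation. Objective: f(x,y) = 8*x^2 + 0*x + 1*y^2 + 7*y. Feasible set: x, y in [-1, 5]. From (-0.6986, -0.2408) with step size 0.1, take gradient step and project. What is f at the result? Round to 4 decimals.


Step 1: Compute gradient at (-0.6986, -0.2408).
grad_x = 2*8*-0.6986 + 0 = -11.1776
grad_y = 2*1*-0.2408 + 7 = 6.5184
Step 2: Gradient step.
x_raw = -0.6986 - 0.1*-11.1776 = 0.4192
y_raw = -0.2408 - 0.1*6.5184 = -0.8926
Step 3: Project onto [-1, 5].
x_proj = clip(0.4192) = 0.4192
y_proj = clip(-0.8926) = -0.8926
Step 4: Evaluate f.
f(0.4192, -0.8926) = -4.0461


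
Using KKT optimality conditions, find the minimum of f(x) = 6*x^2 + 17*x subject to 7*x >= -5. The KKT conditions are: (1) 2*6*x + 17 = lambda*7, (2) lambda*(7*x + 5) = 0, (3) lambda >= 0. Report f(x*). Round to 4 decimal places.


Step 1: Try lambda = 0 (constraint inactive).
x_unc = -17/(2*6) = -1.4167
Check: 7*-1.4167 = -9.9169 < -5 -- violated!
Step 2: Constraint must be active: 7*x = -5
x* = -5/7 = -0.7143 (rounded; the exact value -5/7 is used below)
lambda = (2*6*(-5/7) + 17)/7 = 1.2041
Step 3: Compute optimal value.
f(x*) = 6*(-5/7)^2 + 17*(-5/7) = -9.0816


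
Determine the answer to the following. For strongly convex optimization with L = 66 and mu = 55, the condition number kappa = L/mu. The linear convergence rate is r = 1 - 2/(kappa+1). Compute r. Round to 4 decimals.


Step 1: Compute the condition number.
kappa = L/mu = 66/55 = 1.2
Step 2: Compute the convergence rate.
r = 1 - 2/(kappa + 1) = 1 - 2*mu/(L + mu) = (L - mu)/(L + mu) = 11/121 = 0.0909


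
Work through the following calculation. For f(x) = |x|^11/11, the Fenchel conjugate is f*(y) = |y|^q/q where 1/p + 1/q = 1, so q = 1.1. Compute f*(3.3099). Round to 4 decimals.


The conjugate exponent q satisfies 1/p + 1/q = 1.
p = 11, so q = 11/(11 - 1) = 1.1
|y|^q = 3.3099^1.1 = 3.7308
f*(3.3099) = 3.7308 / 1.1 = 3.3916


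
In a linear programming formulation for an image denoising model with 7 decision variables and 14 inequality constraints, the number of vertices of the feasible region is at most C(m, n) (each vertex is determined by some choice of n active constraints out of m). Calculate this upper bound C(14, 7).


Each vertex corresponds to some choice of n active constraints out of m, so the number of vertices is at most C(m, n) = m! / (n!(m-n)!).
m = 14, n = 7
Numerator: 14 * 13 * 12 * 11 * 10 * 9 * 8
Denominator: 7! = 5040
C(14, 7) = 3432


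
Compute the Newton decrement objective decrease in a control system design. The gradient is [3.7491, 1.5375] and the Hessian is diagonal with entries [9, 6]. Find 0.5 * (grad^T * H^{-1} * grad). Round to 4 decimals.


Step 1: H is diagonal, so H^(-1) * g = [0.4166, 0.2563].
Step 2: g^T H^(-1) g = sum_i g_i^2 / H_ii
  = (3.7491)^2/9 + (1.5375)^2/6
  = 1.5618 + 0.394 = 1.9557
Step 3: Objective decrease = 0.5 * g^T H^(-1) g = 0.9779


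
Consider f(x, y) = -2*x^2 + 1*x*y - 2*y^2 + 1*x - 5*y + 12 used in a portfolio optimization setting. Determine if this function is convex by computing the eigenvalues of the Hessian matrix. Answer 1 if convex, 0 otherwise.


The Hessian of f(x,y) = -2*x^2 + 1*x*y - 2*y^2 + 1*x - 5*y + 12 is:
H = [[-4, 1], [1, -4]]
Trace = -4 - 4 = -8
Determinant = -4*-4 - (1)^2 = 15
Discriminant = (-8)^2 - 4*15 = 4.0
Eigenvalues: lambda_1 = -5.0, lambda_2 = -3.0
The function is not convex.

0


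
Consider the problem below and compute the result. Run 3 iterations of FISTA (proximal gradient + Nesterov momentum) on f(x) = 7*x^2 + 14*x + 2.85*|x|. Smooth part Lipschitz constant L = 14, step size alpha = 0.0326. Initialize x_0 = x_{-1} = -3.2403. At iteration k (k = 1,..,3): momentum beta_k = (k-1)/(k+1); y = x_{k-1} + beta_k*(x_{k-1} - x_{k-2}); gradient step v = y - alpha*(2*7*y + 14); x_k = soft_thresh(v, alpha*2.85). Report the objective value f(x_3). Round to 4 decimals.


FISTA on f(x) = 7*x^2 + 14*x + 2.85*|x|
L = 14, alpha = 0.0326
Iteration 1: beta = 0.0, y = -3.2403 + 0.0*(-3.2403 + 3.2403) = -3.2403
  grad(y) = -31.3642, v = y - alpha*grad = -2.2178
  prox(v) = soft_thresh(-2.2178, 0.0929) = -2.1249
Iteration 2: beta = 0.3333, y = -2.1249 + 0.3333*(-2.1249 + 3.2403) = -1.7531
  grad(y) = -10.5437, v = y - alpha*grad = -1.4094
  prox(v) = soft_thresh(-1.4094, 0.0929) = -1.3165
Iteration 3: beta = 0.5, y = -1.3165 + 0.5*(-1.3165 + 2.1249) = -0.9123
  grad(y) = 1.2282, v = y - alpha*grad = -0.9523
  prox(v) = soft_thresh(-0.9523, 0.0929) = -0.8594
f(x_3) = 7*(-0.8594)^2 + 14*(-0.8594) + 2.85*|-0.8594| = -4.4123


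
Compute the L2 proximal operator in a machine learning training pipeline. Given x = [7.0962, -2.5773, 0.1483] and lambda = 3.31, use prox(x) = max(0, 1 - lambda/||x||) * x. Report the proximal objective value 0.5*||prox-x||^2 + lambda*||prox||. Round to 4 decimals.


Step 1: Compute ||x||.
||x|| = 7.5512
Step 2: Compute scaling factor.
scale = max(0, 1 - 3.31/7.5512) = 0.5617
Step 3: prox(x) = [3.9856, -1.4476, 0.0833]
||prox(x)|| = 4.2412
Step 4: Proximal objective.
0.5*||prox-x||^2 = 5.4781
lambda*||prox|| = 14.0384
Total = 19.5164


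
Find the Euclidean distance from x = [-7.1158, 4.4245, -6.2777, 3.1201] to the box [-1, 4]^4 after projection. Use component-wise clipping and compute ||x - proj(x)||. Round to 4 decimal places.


Project each component onto [-1, 4].
clip(-7.1158) = -1.0, clip(4.4245) = 4.0, clip(-6.2777) = -1.0, clip(3.1201) = 3.1201
Projection = [-1.0, 4.0, -1.0, 3.1201]
Squared diffs: [37.403, 0.1802, 27.8541, 0.0]
Distance = sqrt(65.4373) = 8.0893


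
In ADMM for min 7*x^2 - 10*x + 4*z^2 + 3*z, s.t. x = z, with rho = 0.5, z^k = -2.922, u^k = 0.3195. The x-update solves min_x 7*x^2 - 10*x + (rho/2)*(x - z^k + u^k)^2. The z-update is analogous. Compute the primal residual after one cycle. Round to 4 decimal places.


ADMM iteration with rho = 0.5, z^k = -2.922, u^k = 0.3195
Step 1: x-update.
Minimize 7*x^2 - 10*x + (0.5/2)*(x + 2.922 + 0.3195)^2
FOC: (2*7 + 0.5)*x = 10 + 0.5*(-2.922 - 0.3195)
x^{k+1} = 0.5779
Step 2: z-update.
Minimize 4*z^2 + 3*z + (0.5/2)*(0.5779 - z + 0.3195)^2
FOC: (2*4 + 0.5)*z = -3 + 0.5*(0.5779 + 0.3195)
z^{k+1} = -0.3002
Step 3: u-update.
u^{k+1} = 0.3195 + 0.5779 + 0.3002 = 1.1975
Step 4: Primal residual = |0.5779 + 0.3002| = 0.878


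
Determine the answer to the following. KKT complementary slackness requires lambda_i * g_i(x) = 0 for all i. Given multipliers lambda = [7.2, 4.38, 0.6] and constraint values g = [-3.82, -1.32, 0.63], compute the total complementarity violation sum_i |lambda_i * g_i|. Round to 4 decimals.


KKT complementary slackness check:
lambda_1 * g_1 = 7.2 * -3.82 = -27.504
lambda_2 * g_2 = 4.38 * -1.32 = -5.7816
lambda_3 * g_3 = 0.6 * 0.63 = 0.378
Total violation = 27.504 + 5.7816 + 0.378 = 33.6636


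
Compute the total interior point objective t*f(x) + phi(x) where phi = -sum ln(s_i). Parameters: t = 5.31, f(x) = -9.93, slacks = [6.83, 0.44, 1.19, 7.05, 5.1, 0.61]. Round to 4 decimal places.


Step 1: Compute log-barrier.
ln values: [1.9213, -0.821, 0.174, 1.953, 1.6292, -0.4943]
phi = -(1.9213 - 0.821 + 0.174 + 1.953 + 1.6292 - 0.4943) = -4.3623
Step 2: Compute augmented objective.
t*f(x) = 5.31*-9.93 = -52.7283
Total = -52.7283 - 4.3623 = -57.0906


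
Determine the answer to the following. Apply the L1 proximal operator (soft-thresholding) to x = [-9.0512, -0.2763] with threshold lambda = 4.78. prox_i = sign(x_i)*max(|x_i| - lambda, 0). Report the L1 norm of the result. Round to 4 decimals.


Soft-thresholding with lambda = 4.78:
prox(-9.0512) = sign(-9.0512)*max(|-9.0512| - 4.78, 0) = -4.2712
prox(-0.2763) = sign(-0.2763)*max(|-0.2763| - 4.78, 0) = 0.0
prox(x) = [-4.2712, 0.0]
||prox(x)||_1 = 4.2712 + 0.0 = 4.2712


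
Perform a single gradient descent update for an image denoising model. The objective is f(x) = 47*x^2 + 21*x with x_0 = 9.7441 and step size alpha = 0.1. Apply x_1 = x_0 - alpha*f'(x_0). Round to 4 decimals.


We compute the gradient at x_0 and apply the update.
f'(x) = 94*x + 21
f'(9.7441) = 94*9.7441 + 21 = 936.9454
x_1 = 9.7441 - 0.1*936.9454 = -83.9504


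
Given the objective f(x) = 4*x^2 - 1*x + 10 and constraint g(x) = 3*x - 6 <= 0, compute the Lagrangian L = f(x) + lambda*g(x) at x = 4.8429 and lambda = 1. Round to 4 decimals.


Step 1: Evaluate f(x).
f(4.8429) = 4*4.8429^2 - 1*4.8429 + 10 = 98.9718
Step 2: Evaluate g(x).
g(4.8429) = 3*4.8429 - 6 = 8.5287
Step 3: Compute Lagrangian.
L = 98.9718 + 1*8.5287 = 107.5005


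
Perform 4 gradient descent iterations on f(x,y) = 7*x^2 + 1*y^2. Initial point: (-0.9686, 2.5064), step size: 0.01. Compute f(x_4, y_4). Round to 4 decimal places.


Gradient descent on f(x,y) = 7*x^2 + 1*y^2.
Starting point: (-0.9686, 2.5064), alpha = 0.01
Step 1: grad_x = 2*7*-0.9686 = -13.5604, grad_y = 2*1*2.5064 = 5.0128
  x_1 = -0.9686 - 0.01*-13.5604 = -0.833
  y_1 = 2.5064 - 0.01*5.0128 = 2.4563
Step 2: grad_x = 2*7*-0.833 = -11.6619, grad_y = 2*1*2.4563 = 4.9125
  x_2 = -0.833 - 0.01*-11.6619 = -0.7164
  y_2 = 2.4563 - 0.01*4.9125 = 2.4071
Step 3: grad_x = 2*7*-0.7164 = -10.0293, grad_y = 2*1*2.4071 = 4.8143
  x_3 = -0.7164 - 0.01*-10.0293 = -0.6161
  y_3 = 2.4071 - 0.01*4.8143 = 2.359
Step 4: grad_x = 2*7*-0.6161 = -8.6252, grad_y = 2*1*2.359 = 4.718
  x_4 = -0.6161 - 0.01*-8.6252 = -0.5298
  y_4 = 2.359 - 0.01*4.718 = 2.3118
f(-0.5298, 2.3118) = 7*(-0.5298)^2 + 1*2.3118^2 = 7.3096


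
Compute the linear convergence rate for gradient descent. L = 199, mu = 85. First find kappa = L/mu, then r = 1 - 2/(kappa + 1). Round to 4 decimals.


Step 1: Compute the condition number.
kappa = L/mu = 199/85 = 2.3412
Step 2: Compute the convergence rate.
r = 1 - 2/(kappa + 1) = 1 - 2*mu/(L + mu) = (L - mu)/(L + mu) = 114/284 = 0.4014


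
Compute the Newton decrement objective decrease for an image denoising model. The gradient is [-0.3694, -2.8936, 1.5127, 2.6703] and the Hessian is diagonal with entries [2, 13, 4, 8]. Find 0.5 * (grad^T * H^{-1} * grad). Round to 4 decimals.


Step 1: H is diagonal, so H^(-1) * g = [-0.1847, -0.2226, 0.3782, 0.3338].
Step 2: g^T H^(-1) g = sum_i g_i^2 / H_ii
  = (-0.3694)^2/2 + (-2.8936)^2/13 + (1.5127)^2/4 + (2.6703)^2/8
  = 0.0682 + 0.6441 + 0.5721 + 0.8913 = 2.1757
Step 3: Objective decrease = 0.5 * g^T H^(-1) g = 1.0878


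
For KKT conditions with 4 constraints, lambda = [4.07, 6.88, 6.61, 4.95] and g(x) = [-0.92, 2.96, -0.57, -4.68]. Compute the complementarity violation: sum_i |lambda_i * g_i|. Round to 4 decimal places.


KKT complementary slackness check:
lambda_1 * g_1 = 4.07 * -0.92 = -3.7444
lambda_2 * g_2 = 6.88 * 2.96 = 20.3648
lambda_3 * g_3 = 6.61 * -0.57 = -3.7677
lambda_4 * g_4 = 4.95 * -4.68 = -23.166
Total violation = 3.7444 + 20.3648 + 3.7677 + 23.166 = 51.0429


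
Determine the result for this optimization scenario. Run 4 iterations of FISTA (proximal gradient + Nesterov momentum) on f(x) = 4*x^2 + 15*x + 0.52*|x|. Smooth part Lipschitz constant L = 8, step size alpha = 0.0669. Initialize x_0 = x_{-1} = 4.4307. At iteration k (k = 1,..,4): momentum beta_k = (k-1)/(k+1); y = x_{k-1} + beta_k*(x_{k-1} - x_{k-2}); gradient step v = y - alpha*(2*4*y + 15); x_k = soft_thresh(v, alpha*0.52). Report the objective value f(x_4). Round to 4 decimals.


FISTA on f(x) = 4*x^2 + 15*x + 0.52*|x|
L = 8, alpha = 0.0669
Iteration 1: beta = 0.0, y = 4.4307 + 0.0*(4.4307 - 4.4307) = 4.4307
  grad(y) = 50.4456, v = y - alpha*grad = 1.0559
  prox(v) = soft_thresh(1.0559, 0.0348) = 1.0211
Iteration 2: beta = 0.3333, y = 1.0211 + 0.3333*(1.0211 - 4.4307) = -0.1154
  grad(y) = 14.0765, v = y - alpha*grad = -1.0572
  prox(v) = soft_thresh(-1.0572, 0.0348) = -1.0224
Iteration 3: beta = 0.5, y = -1.0224 + 0.5*(-1.0224 - 1.0211) = -2.0441
  grad(y) = -1.3528, v = y - alpha*grad = -1.9536
  prox(v) = soft_thresh(-1.9536, 0.0348) = -1.9188
Iteration 4: beta = 0.6, y = -1.9188 + 0.6*(-1.9188 + 1.0224) = -2.4567
  grad(y) = -4.6534, v = y - alpha*grad = -2.1454
  prox(v) = soft_thresh(-2.1454, 0.0348) = -2.1106
f(x_4) = 4*(-2.1106)^2 + 15*(-2.1106) + 0.52*|-2.1106| = -12.743


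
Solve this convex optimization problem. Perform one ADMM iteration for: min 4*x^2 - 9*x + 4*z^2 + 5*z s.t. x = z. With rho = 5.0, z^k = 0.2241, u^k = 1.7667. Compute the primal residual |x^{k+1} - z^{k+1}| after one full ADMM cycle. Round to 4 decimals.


ADMM iteration with rho = 5.0, z^k = 0.2241, u^k = 1.7667
Step 1: x-update.
Minimize 4*x^2 - 9*x + (5.0/2)*(x - 0.2241 + 1.7667)^2
FOC: (2*4 + 5.0)*x = 9 + 5.0*(0.2241 - 1.7667)
x^{k+1} = 0.099
Step 2: z-update.
Minimize 4*z^2 + 5*z + (5.0/2)*(0.099 - z + 1.7667)^2
FOC: (2*4 + 5.0)*z = -5 + 5.0*(0.099 + 1.7667)
z^{k+1} = 0.333
Step 3: u-update.
u^{k+1} = 1.7667 + 0.099 - 0.333 = 1.5327
Step 4: Primal residual = |0.099 - 0.333| = 0.234


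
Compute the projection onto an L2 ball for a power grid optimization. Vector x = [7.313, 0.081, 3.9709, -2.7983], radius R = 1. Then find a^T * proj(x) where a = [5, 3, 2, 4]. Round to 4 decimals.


Step 1: Compute ||x|| (intermediates to 6 decimals).
||x|| = sqrt(7.313^2 + 0.081^2 + 3.9709^2 + (-2.7983)^2) = 8.77981
Step 2: Project.
Since ||x|| > R, scale = R/||x|| = 1/8.77981 = 0.113898, proj(x) = scale * x
proj(x) = [0.832936, 0.009226, 0.452278, -0.318721]
Step 3: Dot product.
a^T * proj(x) = 5*0.832936 + 3*0.009226 + 2*0.452278 + 4*(-0.318721) = 3.822


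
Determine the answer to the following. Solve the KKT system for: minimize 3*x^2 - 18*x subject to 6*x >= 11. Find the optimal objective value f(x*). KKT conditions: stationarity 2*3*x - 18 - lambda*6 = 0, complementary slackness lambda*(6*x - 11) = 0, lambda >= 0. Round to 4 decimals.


Step 1: Try lambda = 0 (constraint inactive).
Stationarity: 2*3*x - 18 = 0
x* = 18/(2*3) = 3.0
Check constraint: 6*3.0 = 18.0 >= 11 -- satisfied.
Step 2: Compute optimal value.
f(x*) = 3*3.0^2 - 18*3.0 = -27.0


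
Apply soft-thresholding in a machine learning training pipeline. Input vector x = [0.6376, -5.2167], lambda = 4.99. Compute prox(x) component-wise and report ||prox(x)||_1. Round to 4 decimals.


Soft-thresholding with lambda = 4.99:
prox(0.6376) = sign(0.6376)*max(|0.6376| - 4.99, 0) = 0.0
prox(-5.2167) = sign(-5.2167)*max(|-5.2167| - 4.99, 0) = -0.2267
prox(x) = [0.0, -0.2267]
||prox(x)||_1 = 0.0 + 0.2267 = 0.2267


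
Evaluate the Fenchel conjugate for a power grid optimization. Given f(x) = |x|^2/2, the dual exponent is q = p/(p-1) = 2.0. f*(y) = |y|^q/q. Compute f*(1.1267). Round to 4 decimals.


The conjugate exponent q satisfies 1/p + 1/q = 1.
p = 2, so q = 2/(2 - 1) = 2.0
|y|^q = 1.1267^2.0 = 1.2695
f*(1.1267) = 1.2695 / 2.0 = 0.6347


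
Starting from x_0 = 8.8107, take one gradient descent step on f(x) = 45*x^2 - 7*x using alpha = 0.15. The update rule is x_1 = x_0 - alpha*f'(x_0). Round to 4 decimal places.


We compute the gradient at x_0 and apply the update.
f'(x) = 90*x - 7
f'(8.8107) = 90*8.8107 - 7 = 785.963
x_1 = 8.8107 - 0.15*785.963 = -109.0838


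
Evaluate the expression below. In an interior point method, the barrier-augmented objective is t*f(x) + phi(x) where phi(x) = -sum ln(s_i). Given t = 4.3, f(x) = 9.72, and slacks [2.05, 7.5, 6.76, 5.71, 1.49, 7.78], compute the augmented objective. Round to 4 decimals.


Step 1: Compute log-barrier.
ln values: [0.7178, 2.0149, 1.911, 1.7422, 0.3988, 2.0516]
phi = -(0.7178 + 2.0149 + 1.911 + 1.7422 + 0.3988 + 2.0516) = -8.8363
Step 2: Compute augmented objective.
t*f(x) = 4.3*9.72 = 41.796
Total = 41.796 - 8.8363 = 32.9597


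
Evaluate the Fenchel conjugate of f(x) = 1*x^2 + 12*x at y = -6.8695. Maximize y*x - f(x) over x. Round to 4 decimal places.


f*(y) = sup_x {y*x - a*x^2 - b*x} = sup_x {(y-b)*x - a*x^2}
FOC: (y - b) - 2a*x = 0 => x* = (y - b)/(2a)
x* = (-6.8695 - 12)/(2*1) = -9.4348
f*(-6.8695) = (y-b)^2/(4a) = (-6.8695 - 12)^2/(4*1)
= 356.058/4 = 89.0145


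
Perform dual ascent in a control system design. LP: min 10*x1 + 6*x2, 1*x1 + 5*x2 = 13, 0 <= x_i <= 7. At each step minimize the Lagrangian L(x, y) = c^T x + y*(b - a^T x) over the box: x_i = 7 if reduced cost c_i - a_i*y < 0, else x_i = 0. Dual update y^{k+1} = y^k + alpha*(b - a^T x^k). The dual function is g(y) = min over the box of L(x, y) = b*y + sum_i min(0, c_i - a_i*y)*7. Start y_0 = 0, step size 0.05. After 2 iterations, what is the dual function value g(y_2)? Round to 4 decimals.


Dual ascent for LP: min 10*x1 + 6*x2, 1*x1 + 5*x2 = 13, 0 <= x_i <= 7
Step 1: y^k = 0.0, reduced costs: (10.0, 6.0)
  x^k = (0.0, 0.0), subgradient = b - a^T x = 13.0
  y^{k+1} = 0.0 + 0.05*13.0 = 0.65
Step 2: y^k = 0.65, reduced costs: (9.35, 2.75)
  x^k = (0.0, 0.0), subgradient = b - a^T x = 13.0
  y^{k+1} = 0.65 + 0.05*13.0 = 1.3
Dual objective at y_2 = 1.3: reduced costs (8.7, -0.5), box minimizer x = (0.0, 7.0)
g(y_2) = b*y + (c1 - a1*y)*x1 + (c2 - a2*y)*x2 = 13*1.3 + 8.7*0.0 + (-0.5)*7.0 = 16.9 + 0.0 - 3.5 = 13.4


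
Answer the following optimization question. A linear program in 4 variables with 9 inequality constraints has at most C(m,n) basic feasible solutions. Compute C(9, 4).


Each vertex corresponds to some choice of n active constraints out of m, so the number of vertices is at most C(m, n) = m! / (n!(m-n)!).
m = 9, n = 4
Numerator: 9 * 8 * 7 * 6
Denominator: 4! = 24
C(9, 4) = 126


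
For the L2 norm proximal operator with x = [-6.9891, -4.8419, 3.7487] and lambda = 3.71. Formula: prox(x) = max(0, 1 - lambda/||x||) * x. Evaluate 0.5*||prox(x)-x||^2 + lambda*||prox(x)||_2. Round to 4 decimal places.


Step 1: Compute ||x||.
||x|| = 9.2922
Step 2: Compute scaling factor.
scale = max(0, 1 - 3.71/9.2922) = 0.6007
Step 3: prox(x) = [-4.1986, -2.9087, 2.252]
||prox(x)|| = 5.5822
Step 4: Proximal objective.
0.5*||prox-x||^2 = 6.8821
lambda*||prox|| = 20.71
Total = 27.5919


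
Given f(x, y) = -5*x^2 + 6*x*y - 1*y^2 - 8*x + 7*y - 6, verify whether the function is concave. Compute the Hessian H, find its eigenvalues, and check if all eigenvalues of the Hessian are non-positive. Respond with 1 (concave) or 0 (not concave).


The Hessian of f(x,y) = -5*x^2 + 6*x*y - 1*y^2 - 8*x + 7*y - 6 is:
H = [[-10, 6], [6, -2]]
Trace = -10 - 2 = -12
Determinant = -10*-2 - (6)^2 = -16
Discriminant = (-12)^2 - 4*-16 = 208.0
Eigenvalues: lambda_1 = -13.2111, lambda_2 = 1.2111
The function is not concave.

0


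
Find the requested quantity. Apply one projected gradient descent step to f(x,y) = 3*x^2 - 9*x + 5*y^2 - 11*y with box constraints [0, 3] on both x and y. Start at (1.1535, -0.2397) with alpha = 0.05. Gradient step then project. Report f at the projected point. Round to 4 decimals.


Step 1: Compute gradient at (1.1535, -0.2397).
grad_x = 2*3*1.1535 - 9 = -2.079
grad_y = 2*5*-0.2397 - 11 = -13.397
Step 2: Gradient step.
x_raw = 1.1535 - 0.05*-2.079 = 1.2575
y_raw = -0.2397 - 0.05*-13.397 = 0.4302
Step 3: Project onto [0, 3].
x_proj = clip(1.2575) = 1.2575
y_proj = clip(0.4302) = 0.4302
Step 4: Evaluate f.
f(1.2575, 0.4302) = -10.38


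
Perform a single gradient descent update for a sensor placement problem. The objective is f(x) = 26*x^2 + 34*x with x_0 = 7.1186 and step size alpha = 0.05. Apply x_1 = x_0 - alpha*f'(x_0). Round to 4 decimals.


We compute the gradient at x_0 and apply the update.
f'(x) = 52*x + 34
f'(7.1186) = 52*7.1186 + 34 = 404.1672
x_1 = 7.1186 - 0.05*404.1672 = -13.0898


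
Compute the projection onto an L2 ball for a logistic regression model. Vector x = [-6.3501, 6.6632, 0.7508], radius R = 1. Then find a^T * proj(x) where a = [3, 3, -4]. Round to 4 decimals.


Step 1: Compute ||x|| (intermediates to 6 decimals).
||x|| = sqrt((-6.3501)^2 + 6.6632^2 + 0.7508^2) = 9.235026
Step 2: Project.
Since ||x|| > R, scale = R/||x|| = 1/9.235026 = 0.108283, proj(x) = scale * x
proj(x) = [-0.687608, 0.721511, 0.081299]
Step 3: Dot product.
a^T * proj(x) = 3*(-0.687608) + 3*0.721511 - 4*0.081299 = -0.2235


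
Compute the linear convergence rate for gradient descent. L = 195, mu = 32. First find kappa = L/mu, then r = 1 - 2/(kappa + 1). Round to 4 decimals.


Step 1: Compute the condition number.
kappa = L/mu = 195/32 = 6.0938
Step 2: Compute the convergence rate.
r = 1 - 2/(kappa + 1) = 1 - 2*mu/(L + mu) = (L - mu)/(L + mu) = 163/227 = 0.7181


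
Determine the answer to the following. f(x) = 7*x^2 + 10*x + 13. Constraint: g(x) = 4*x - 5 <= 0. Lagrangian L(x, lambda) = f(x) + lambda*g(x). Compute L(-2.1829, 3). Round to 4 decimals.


Step 1: Evaluate f(x).
f(-2.1829) = 7*(-2.1829)^2 + 10*(-2.1829) + 13 = 24.5264
Step 2: Evaluate g(x).
g(-2.1829) = 4*-2.1829 - 5 = -13.7316
Step 3: Compute Lagrangian.
L = 24.5264 + 3*-13.7316 = -16.6684


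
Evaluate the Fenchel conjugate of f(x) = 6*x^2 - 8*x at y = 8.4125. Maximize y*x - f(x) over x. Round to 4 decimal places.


f*(y) = sup_x {y*x - a*x^2 - b*x} = sup_x {(y-b)*x - a*x^2}
FOC: (y - b) - 2a*x = 0 => x* = (y - b)/(2a)
x* = (8.4125 + 8)/(2*6) = 1.3677
f*(8.4125) = (y-b)^2/(4a) = (8.4125 + 8)^2/(4*6)
= 269.3702/24 = 11.2238


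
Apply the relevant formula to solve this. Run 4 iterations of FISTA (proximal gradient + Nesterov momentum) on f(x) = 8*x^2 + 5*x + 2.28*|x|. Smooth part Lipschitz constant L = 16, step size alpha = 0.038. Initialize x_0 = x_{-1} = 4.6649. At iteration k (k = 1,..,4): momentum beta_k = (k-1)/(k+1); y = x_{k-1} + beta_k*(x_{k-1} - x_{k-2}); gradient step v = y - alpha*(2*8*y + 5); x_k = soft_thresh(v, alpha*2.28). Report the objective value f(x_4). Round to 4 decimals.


FISTA on f(x) = 8*x^2 + 5*x + 2.28*|x|
L = 16, alpha = 0.038
Iteration 1: beta = 0.0, y = 4.6649 + 0.0*(4.6649 - 4.6649) = 4.6649
  grad(y) = 79.6384, v = y - alpha*grad = 1.6386
  prox(v) = soft_thresh(1.6386, 0.0866) = 1.552
Iteration 2: beta = 0.3333, y = 1.552 + 0.3333*(1.552 - 4.6649) = 0.5144
  grad(y) = 13.2299, v = y - alpha*grad = 0.0116
  prox(v) = soft_thresh(0.0116, 0.0866) = 0.0
Iteration 3: beta = 0.5, y = 0.0 + 0.5*(0.0 - 1.552) = -0.776
  grad(y) = -7.416, v = y - alpha*grad = -0.4942
  prox(v) = soft_thresh(-0.4942, 0.0866) = -0.4076
Iteration 4: beta = 0.6, y = -0.4076 + 0.6*(-0.4076 - 0.0) = -0.6521
  grad(y) = -5.4333, v = y - alpha*grad = -0.4456
  prox(v) = soft_thresh(-0.4456, 0.0866) = -0.359
f(x_4) = 8*(-0.359)^2 + 5*(-0.359) + 2.28*|-0.359| = 0.0545


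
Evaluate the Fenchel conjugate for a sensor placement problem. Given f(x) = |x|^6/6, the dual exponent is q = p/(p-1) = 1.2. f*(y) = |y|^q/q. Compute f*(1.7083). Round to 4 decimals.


The conjugate exponent q satisfies 1/p + 1/q = 1.
p = 6, so q = 6/(6 - 1) = 1.2
|y|^q = 1.7083^1.2 = 1.9014
f*(1.7083) = 1.9014 / 1.2 = 1.5845


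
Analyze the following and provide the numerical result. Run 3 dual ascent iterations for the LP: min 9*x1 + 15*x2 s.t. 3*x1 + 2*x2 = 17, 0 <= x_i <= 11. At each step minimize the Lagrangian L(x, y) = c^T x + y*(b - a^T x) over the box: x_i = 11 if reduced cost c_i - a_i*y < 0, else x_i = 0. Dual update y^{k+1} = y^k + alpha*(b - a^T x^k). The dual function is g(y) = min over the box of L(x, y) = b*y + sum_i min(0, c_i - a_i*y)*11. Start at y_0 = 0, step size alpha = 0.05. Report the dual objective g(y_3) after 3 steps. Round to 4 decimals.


Dual ascent for LP: min 9*x1 + 15*x2, 3*x1 + 2*x2 = 17, 0 <= x_i <= 11
Step 1: y^k = 0.0, reduced costs: (9.0, 15.0)
  x^k = (0.0, 0.0), subgradient = b - a^T x = 17.0
  y^{k+1} = 0.0 + 0.05*17.0 = 0.85
Step 2: y^k = 0.85, reduced costs: (6.45, 13.3)
  x^k = (0.0, 0.0), subgradient = b - a^T x = 17.0
  y^{k+1} = 0.85 + 0.05*17.0 = 1.7
Step 3: y^k = 1.7, reduced costs: (3.9, 11.6)
  x^k = (0.0, 0.0), subgradient = b - a^T x = 17.0
  y^{k+1} = 1.7 + 0.05*17.0 = 2.55
Dual objective at y_3 = 2.55: reduced costs (1.35, 9.9), box minimizer x = (0.0, 0.0)
g(y_3) = b*y + (c1 - a1*y)*x1 + (c2 - a2*y)*x2 = 17*2.55 + 1.35*0.0 + 9.9*0.0 = 43.35 + 0.0 + 0.0 = 43.35


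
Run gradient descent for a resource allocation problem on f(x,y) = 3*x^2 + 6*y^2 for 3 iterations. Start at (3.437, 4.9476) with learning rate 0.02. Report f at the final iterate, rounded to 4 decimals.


Gradient descent on f(x,y) = 3*x^2 + 6*y^2.
Starting point: (3.437, 4.9476), alpha = 0.02
Step 1: grad_x = 2*3*3.437 = 20.622, grad_y = 2*6*4.9476 = 59.3712
  x_1 = 3.437 - 0.02*20.622 = 3.0246
  y_1 = 4.9476 - 0.02*59.3712 = 3.7602
Step 2: grad_x = 2*3*3.0246 = 18.1474, grad_y = 2*6*3.7602 = 45.1221
  x_2 = 3.0246 - 0.02*18.1474 = 2.6616
  y_2 = 3.7602 - 0.02*45.1221 = 2.8577
Step 3: grad_x = 2*3*2.6616 = 15.9697, grad_y = 2*6*2.8577 = 34.2928
  x_3 = 2.6616 - 0.02*15.9697 = 2.3422
  y_3 = 2.8577 - 0.02*34.2928 = 2.1719
f(2.3422, 2.1719) = 3*2.3422^2 + 6*2.1719^2 = 44.7603


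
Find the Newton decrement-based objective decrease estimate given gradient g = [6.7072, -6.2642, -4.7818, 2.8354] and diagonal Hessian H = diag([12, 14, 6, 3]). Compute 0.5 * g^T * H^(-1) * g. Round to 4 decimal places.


Step 1: H is diagonal, so H^(-1) * g = [0.5589, -0.4474, -0.797, 0.9451].
Step 2: g^T H^(-1) g = sum_i g_i^2 / H_ii
  = (6.7072)^2/12 + (-6.2642)^2/14 + (-4.7818)^2/6 + (2.8354)^2/3
  = 3.7489 + 2.8029 + 3.8109 + 2.6798 = 13.0425
Step 3: Objective decrease = 0.5 * g^T H^(-1) g = 6.5213


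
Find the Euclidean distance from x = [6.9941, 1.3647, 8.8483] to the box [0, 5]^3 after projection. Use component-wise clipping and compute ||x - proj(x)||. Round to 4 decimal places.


Project each component onto [0, 5].
clip(6.9941) = 5.0, clip(1.3647) = 1.3647, clip(8.8483) = 5.0
Projection = [5.0, 1.3647, 5.0]
Squared diffs: [3.9764, 0.0, 14.8094]
Distance = sqrt(18.7858) = 4.3343


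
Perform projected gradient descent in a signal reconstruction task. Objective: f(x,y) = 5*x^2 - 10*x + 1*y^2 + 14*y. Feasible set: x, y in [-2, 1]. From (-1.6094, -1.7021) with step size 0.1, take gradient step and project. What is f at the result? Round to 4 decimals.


Step 1: Compute gradient at (-1.6094, -1.7021).
grad_x = 2*5*-1.6094 - 10 = -26.094
grad_y = 2*1*-1.7021 + 14 = 10.5958
Step 2: Gradient step.
x_raw = -1.6094 - 0.1*-26.094 = 1.0
y_raw = -1.7021 - 0.1*10.5958 = -2.7617
Step 3: Project onto [-2, 1].
x_proj = clip(1.0) = 1.0
y_proj = clip(-2.7617) = -2.0
Step 4: Evaluate f.
f(1.0, -2.0) = -29.0


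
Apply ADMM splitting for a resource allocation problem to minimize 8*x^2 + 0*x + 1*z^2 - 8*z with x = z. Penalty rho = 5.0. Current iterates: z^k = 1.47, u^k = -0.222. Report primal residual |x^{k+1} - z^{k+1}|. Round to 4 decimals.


ADMM iteration with rho = 5.0, z^k = 1.47, u^k = -0.222
Step 1: x-update.
Minimize 8*x^2 + 0*x + (5.0/2)*(x - 1.47 - 0.222)^2
FOC: (2*8 + 5.0)*x = 0 + 5.0*(1.47 + 0.222)
x^{k+1} = 0.4029
Step 2: z-update.
Minimize 1*z^2 - 8*z + (5.0/2)*(0.4029 - z - 0.222)^2
FOC: (2*1 + 5.0)*z = 8 + 5.0*(0.4029 - 0.222)
z^{k+1} = 1.272
Step 3: u-update.
u^{k+1} = -0.222 + 0.4029 - 1.272 = -1.0912
Step 4: Primal residual = |0.4029 - 1.272| = 0.8692


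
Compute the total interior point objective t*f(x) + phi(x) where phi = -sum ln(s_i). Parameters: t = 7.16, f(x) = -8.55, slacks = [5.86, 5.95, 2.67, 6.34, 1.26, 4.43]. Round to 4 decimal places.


Step 1: Compute log-barrier.
ln values: [1.7681, 1.7834, 0.9821, 1.8469, 0.2311, 1.4884]
phi = -(1.7681 + 1.7834 + 0.9821 + 1.8469 + 0.2311 + 1.4884) = -8.1
Step 2: Compute augmented objective.
t*f(x) = 7.16*-8.55 = -61.218
Total = -61.218 - 8.1 = -69.318


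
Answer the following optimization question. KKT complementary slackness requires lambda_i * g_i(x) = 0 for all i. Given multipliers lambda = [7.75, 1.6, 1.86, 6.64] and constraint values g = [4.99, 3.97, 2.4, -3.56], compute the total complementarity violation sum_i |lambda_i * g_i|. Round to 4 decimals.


KKT complementary slackness check:
lambda_1 * g_1 = 7.75 * 4.99 = 38.6725
lambda_2 * g_2 = 1.6 * 3.97 = 6.352
lambda_3 * g_3 = 1.86 * 2.4 = 4.464
lambda_4 * g_4 = 6.64 * -3.56 = -23.6384
Total violation = 38.6725 + 6.352 + 4.464 + 23.6384 = 73.1269
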